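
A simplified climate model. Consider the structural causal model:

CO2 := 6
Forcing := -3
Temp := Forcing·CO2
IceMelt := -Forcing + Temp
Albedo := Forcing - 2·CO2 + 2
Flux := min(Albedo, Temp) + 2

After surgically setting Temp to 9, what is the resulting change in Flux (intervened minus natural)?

5

The intervention breaks the incoming arrows to Temp: Temp := Forcing·CO2 no longer applies, and Temp = 9.
Albedo = Forcing - 2·CO2 + 2  [with Forcing=-3, CO2=6]  = -13
Flux = min(Albedo, Temp) + 2  [with Albedo=-13, Temp=9]  = -11
Without intervention: Temp = Forcing·CO2  [with Forcing=-3, CO2=6]  = -18; Albedo = Forcing - 2·CO2 + 2  [with Forcing=-3, CO2=6]  = -13; Flux = min(Albedo, Temp) + 2  [with Albedo=-13, Temp=-18]  = -16.
Change = -11 − (-16) = 5.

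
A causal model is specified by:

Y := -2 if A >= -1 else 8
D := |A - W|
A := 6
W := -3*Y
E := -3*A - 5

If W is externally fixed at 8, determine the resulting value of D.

2

Intervening sets W = 8 and removes its equation (W := -3*Y).
D = |A - W|  [with A=6, W=8]  = 2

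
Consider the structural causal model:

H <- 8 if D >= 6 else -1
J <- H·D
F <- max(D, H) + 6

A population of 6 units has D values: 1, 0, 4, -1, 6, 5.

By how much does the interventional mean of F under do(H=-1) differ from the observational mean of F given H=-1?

Under do(H=-1), H's equation is replaced by H=-1 for every unit. Per-unit F: 7, 6, 10, 5, 12, 11. Mean = 8.5.
Conditioning on H=-1 selects the 5 unit(s) with D ∈ {1, 0, 4, -1, 5}. Their F values: 7, 6, 10, 5, 11. Mean = 7.8.
Difference = 8.5 − 7.8 = 0.7.

0.7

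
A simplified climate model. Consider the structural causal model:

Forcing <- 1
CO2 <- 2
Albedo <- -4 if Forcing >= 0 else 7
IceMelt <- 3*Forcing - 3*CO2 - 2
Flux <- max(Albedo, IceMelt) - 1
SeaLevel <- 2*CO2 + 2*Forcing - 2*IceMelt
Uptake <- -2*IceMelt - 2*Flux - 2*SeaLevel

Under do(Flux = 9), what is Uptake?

-40

Intervening sets Flux = 9 and removes its equation (Flux <- max(Albedo, IceMelt) - 1).
IceMelt = 3*Forcing - 3*CO2 - 2  [with Forcing=1, CO2=2]  = -5
SeaLevel = 2*CO2 + 2*Forcing - 2*IceMelt  [with CO2=2, Forcing=1, IceMelt=-5]  = 16
Uptake = -2*IceMelt - 2*Flux - 2*SeaLevel  [with IceMelt=-5, Flux=9, SeaLevel=16]  = -40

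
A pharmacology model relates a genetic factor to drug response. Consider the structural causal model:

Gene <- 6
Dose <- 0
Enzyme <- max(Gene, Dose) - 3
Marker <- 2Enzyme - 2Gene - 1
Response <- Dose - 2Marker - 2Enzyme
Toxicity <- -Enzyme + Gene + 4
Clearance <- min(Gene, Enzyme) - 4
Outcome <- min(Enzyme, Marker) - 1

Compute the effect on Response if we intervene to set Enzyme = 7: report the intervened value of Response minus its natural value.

do(Enzyme=7) replaces the equation Enzyme <- max(Gene, Dose) - 3 with the constant Enzyme = 7.
Marker = 2Enzyme - 2Gene - 1  [with Enzyme=7, Gene=6]  = 1
Response = Dose - 2Marker - 2Enzyme  [with Dose=0, Marker=1, Enzyme=7]  = -16
Without intervention: Enzyme = max(Gene, Dose) - 3  [with Gene=6, Dose=0]  = 3; Marker = 2Enzyme - 2Gene - 1  [with Enzyme=3, Gene=6]  = -7; Response = Dose - 2Marker - 2Enzyme  [with Dose=0, Marker=-7, Enzyme=3]  = 8.
Change = -16 − 8 = -24.

-24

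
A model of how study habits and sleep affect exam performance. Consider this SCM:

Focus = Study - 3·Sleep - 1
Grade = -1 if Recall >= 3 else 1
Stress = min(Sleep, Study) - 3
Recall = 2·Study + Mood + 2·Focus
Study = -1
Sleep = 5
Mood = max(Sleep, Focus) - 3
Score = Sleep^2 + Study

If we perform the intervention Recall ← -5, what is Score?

The intervention breaks the incoming arrows to Recall: Recall = 2·Study + Mood + 2·Focus no longer applies, and Recall = -5.
Score is not downstream of the intervention, so its value is determined by the original equations.
Score = Sleep^2 + Study  [with Sleep=5, Study=-1]  = 24

24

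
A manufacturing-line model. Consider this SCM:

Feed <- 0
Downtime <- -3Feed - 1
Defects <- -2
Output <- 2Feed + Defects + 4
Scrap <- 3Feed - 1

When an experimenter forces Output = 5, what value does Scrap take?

Under do(Output=5), the mechanism Output <- 2Feed + Defects + 4 is discarded; Output is fixed at 5.
Since Scrap is not a descendant of the intervened variable, it is unaffected.
Scrap = 3Feed - 1  [with Feed=0]  = -1

-1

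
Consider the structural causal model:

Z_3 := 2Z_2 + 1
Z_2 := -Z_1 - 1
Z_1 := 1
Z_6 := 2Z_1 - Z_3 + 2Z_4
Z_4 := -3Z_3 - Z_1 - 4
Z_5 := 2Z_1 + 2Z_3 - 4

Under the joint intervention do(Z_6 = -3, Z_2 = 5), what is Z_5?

The joint intervention fixes Z_6 = -3, Z_2 = 5, removing each variable's own equation.
Z_3 = 2Z_2 + 1  [with Z_2=5]  = 11
Z_5 = 2Z_1 + 2Z_3 - 4  [with Z_1=1, Z_3=11]  = 20

20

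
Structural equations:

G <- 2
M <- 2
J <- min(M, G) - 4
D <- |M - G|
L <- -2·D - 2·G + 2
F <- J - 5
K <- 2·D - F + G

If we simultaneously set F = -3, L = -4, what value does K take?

Setting F = -3, L = -4 by intervention discards those variables' equations.
D = |M - G|  [with M=2, G=2]  = 0
K = 2·D - F + G  [with D=0, F=-3, G=2]  = 5

5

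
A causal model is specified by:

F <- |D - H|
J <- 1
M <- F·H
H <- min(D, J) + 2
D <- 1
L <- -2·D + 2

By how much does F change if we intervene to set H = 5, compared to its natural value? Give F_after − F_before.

2

The intervention breaks the incoming arrows to H: H <- min(D, J) + 2 no longer applies, and H = 5.
F = |D - H|  [with D=1, H=5]  = 4
Without intervention: H = min(D, J) + 2  [with D=1, J=1]  = 3; F = |D - H|  [with D=1, H=3]  = 2.
Change = 4 − 2 = 2.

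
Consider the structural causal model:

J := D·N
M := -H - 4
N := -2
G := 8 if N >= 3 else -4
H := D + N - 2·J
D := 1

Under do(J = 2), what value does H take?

-5

Intervening sets J = 2 and removes its equation (J := D·N).
H = D + N - 2·J  [with D=1, N=-2, J=2]  = -5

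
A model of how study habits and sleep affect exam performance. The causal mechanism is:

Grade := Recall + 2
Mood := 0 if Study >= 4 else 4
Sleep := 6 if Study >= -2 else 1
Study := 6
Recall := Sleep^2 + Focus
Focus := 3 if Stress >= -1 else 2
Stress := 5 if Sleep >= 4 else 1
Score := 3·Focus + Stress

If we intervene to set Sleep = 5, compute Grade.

do(Sleep=5) replaces the equation Sleep := 6 if Study >= -2 else 1 with the constant Sleep = 5.
Stress = 5 if Sleep >= 4 else 1  [with Sleep=5]  = 5
Focus = 3 if Stress >= -1 else 2  [with Stress=5]  = 3
Recall = Sleep^2 + Focus  [with Sleep=5, Focus=3]  = 28
Grade = Recall + 2  [with Recall=28]  = 30

30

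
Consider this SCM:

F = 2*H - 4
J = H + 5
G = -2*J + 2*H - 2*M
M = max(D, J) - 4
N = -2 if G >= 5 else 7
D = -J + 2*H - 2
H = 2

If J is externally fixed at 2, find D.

The intervention breaks the incoming arrows to J: J = H + 5 no longer applies, and J = 2.
D = -J + 2*H - 2  [with J=2, H=2]  = 0

0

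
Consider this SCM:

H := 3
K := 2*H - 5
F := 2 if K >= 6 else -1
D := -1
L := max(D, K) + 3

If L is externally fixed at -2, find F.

-1

Intervening sets L = -2 and removes its equation (L := max(D, K) + 3).
No directed path runs from L to F, so F keeps its natural value.
K = 2*H - 5  [with H=3]  = 1
F = 2 if K >= 6 else -1  [with K=1]  = -1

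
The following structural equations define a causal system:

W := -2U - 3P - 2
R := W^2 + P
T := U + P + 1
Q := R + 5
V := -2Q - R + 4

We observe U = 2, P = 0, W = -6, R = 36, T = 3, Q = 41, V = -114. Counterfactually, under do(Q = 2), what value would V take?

Intervening sets Q = 2 and removes its equation (Q := R + 5).
W = -2U - 3P - 2  [with U=2, P=0]  = -6
R = W^2 + P  [with W=-6, P=0]  = 36
V = -2Q - R + 4  [with Q=2, R=36]  = -36

-36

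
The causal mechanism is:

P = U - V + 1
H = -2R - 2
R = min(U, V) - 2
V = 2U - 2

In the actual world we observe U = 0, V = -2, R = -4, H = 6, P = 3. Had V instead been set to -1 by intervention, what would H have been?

4

Under do(V=-1), the mechanism V = 2U - 2 is discarded; V is fixed at -1.
R = min(U, V) - 2  [with U=0, V=-1]  = -3
H = -2R - 2  [with R=-3]  = 4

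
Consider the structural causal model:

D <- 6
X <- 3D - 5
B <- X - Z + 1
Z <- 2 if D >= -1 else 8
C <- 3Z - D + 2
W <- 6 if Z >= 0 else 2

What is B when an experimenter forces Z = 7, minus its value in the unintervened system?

-5

do(Z=7) replaces the equation Z <- 2 if D >= -1 else 8 with the constant Z = 7.
X = 3D - 5  [with D=6]  = 13
B = X - Z + 1  [with X=13, Z=7]  = 7
Without intervention: X = 3D - 5  [with D=6]  = 13; Z = 2 if D >= -1 else 8  [with D=6]  = 2; B = X - Z + 1  [with X=13, Z=2]  = 12.
Change = 7 − 12 = -5.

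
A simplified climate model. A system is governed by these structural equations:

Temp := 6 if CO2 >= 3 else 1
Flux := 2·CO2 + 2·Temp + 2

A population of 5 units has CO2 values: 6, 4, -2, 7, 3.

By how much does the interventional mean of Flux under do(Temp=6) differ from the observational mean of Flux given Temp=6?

-2.8

The intervention sets Temp=6 in all 5 units regardless of CO2. Recomputing Flux per unit gives 26, 22, 10, 28, 20; average 21.2.
E[Flux|Temp=6] averages over only the 4 units with Temp=6 (CO2 = 6, 4, 7, 3): Flux = 26, 22, 28, 20, mean 24.
Difference = 21.2 − 24 = -2.8.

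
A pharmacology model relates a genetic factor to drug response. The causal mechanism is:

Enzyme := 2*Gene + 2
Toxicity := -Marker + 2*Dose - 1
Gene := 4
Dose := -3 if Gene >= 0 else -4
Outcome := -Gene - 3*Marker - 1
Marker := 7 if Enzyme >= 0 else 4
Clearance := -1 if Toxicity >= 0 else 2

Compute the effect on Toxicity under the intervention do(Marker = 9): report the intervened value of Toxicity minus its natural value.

Intervening sets Marker = 9 and removes its equation (Marker := 7 if Enzyme >= 0 else 4).
Dose = -3 if Gene >= 0 else -4  [with Gene=4]  = -3
Toxicity = -Marker + 2*Dose - 1  [with Marker=9, Dose=-3]  = -16
Without intervention: Dose = -3 if Gene >= 0 else -4  [with Gene=4]  = -3; Enzyme = 2*Gene + 2  [with Gene=4]  = 10; Marker = 7 if Enzyme >= 0 else 4  [with Enzyme=10]  = 7; Toxicity = -Marker + 2*Dose - 1  [with Marker=7, Dose=-3]  = -14.
Change = -16 − (-14) = -2.

-2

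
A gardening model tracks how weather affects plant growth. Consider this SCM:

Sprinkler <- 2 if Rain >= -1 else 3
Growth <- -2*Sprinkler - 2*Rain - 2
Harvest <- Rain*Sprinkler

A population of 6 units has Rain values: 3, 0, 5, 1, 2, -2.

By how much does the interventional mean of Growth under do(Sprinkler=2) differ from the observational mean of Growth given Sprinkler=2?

1.4

do(Sprinkler=2) breaks Sprinkler's dependence on Rain. With Sprinkler=2 fixed, Growth across the units is -12, -6, -16, -8, -10, -2, mean -9.
Observing Sprinkler=2 restricts to units where Sprinkler's equation naturally yields 2: Rain ∈ {3, 0, 5, 1, 2}. In that subpopulation Growth = -12, -6, -16, -8, -10, mean -10.4.
Difference = -9 − (-10.4) = 1.4.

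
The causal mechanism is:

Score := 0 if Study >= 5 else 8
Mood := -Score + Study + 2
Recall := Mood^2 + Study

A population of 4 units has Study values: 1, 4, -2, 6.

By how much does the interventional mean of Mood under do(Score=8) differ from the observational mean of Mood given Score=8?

1.25

The intervention sets Score=8 in all 4 units regardless of Study. Recomputing Mood per unit gives -5, -2, -8, 0; average -3.75.
E[Mood|Score=8] averages over only the 3 units with Score=8 (Study = 1, 4, -2): Mood = -5, -2, -8, mean -5.
Difference = -3.75 − (-5) = 1.25.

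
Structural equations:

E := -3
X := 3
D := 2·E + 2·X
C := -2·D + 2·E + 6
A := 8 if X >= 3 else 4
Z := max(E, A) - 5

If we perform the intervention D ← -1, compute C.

The intervention breaks the incoming arrows to D: D := 2·E + 2·X no longer applies, and D = -1.
C = -2·D + 2·E + 6  [with D=-1, E=-3]  = 2

2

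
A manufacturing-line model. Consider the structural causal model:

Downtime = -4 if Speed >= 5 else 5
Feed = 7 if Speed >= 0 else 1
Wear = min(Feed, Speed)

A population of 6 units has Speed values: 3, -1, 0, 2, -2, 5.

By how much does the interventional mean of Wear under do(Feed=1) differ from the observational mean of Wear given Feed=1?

Under do(Feed=1), Feed's equation is replaced by Feed=1 for every unit. Per-unit Wear: 1, -1, 0, 1, -2, 1. Mean = 0.
Conditioning on Feed=1 selects the 2 unit(s) with Speed ∈ {-1, -2}. Their Wear values: -1, -2. Mean = -1.5.
Difference = 0 − (-1.5) = 1.5.

1.5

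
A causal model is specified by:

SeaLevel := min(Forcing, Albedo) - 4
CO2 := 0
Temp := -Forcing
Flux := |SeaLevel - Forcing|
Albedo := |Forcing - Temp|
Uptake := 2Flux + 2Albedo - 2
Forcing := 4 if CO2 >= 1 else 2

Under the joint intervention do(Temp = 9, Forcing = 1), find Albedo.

The joint intervention fixes Temp = 9, Forcing = 1, removing each variable's own equation.
Albedo = |Forcing - Temp|  [with Forcing=1, Temp=9]  = 8

8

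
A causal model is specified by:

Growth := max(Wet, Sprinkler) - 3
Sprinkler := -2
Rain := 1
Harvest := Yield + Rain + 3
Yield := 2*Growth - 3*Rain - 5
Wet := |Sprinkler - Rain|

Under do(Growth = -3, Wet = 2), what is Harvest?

The joint intervention fixes Growth = -3, Wet = 2, removing each variable's own equation.
Yield = 2*Growth - 3*Rain - 5  [with Growth=-3, Rain=1]  = -14
Harvest = Yield + Rain + 3  [with Yield=-14, Rain=1]  = -10

-10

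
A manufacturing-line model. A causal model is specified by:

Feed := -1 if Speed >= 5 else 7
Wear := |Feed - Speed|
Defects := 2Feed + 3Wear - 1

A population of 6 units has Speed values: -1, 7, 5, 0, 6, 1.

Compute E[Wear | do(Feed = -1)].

4

Every unit gets Feed=-1 under the intervention. Wear values become 0, 8, 6, 1, 7, 2; E[Wear|do(Feed=-1)] = 4.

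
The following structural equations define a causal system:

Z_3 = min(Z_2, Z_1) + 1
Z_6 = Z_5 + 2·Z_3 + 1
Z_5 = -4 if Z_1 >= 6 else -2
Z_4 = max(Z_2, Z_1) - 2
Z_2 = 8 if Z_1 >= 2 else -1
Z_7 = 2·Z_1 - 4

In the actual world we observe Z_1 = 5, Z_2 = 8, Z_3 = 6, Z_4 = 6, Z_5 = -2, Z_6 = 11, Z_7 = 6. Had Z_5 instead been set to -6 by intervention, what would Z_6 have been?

The intervention breaks the incoming arrows to Z_5: Z_5 = -4 if Z_1 >= 6 else -2 no longer applies, and Z_5 = -6.
Z_2 = 8 if Z_1 >= 2 else -1  [with Z_1=5]  = 8
Z_3 = min(Z_2, Z_1) + 1  [with Z_2=8, Z_1=5]  = 6
Z_6 = Z_5 + 2·Z_3 + 1  [with Z_5=-6, Z_3=6]  = 7

7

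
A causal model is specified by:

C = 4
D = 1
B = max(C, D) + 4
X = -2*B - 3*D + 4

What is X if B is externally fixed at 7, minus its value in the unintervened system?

The intervention breaks the incoming arrows to B: B = max(C, D) + 4 no longer applies, and B = 7.
X = -2*B - 3*D + 4  [with B=7, D=1]  = -13
Without intervention: B = max(C, D) + 4  [with C=4, D=1]  = 8; X = -2*B - 3*D + 4  [with B=8, D=1]  = -15.
Change = -13 − (-15) = 2.

2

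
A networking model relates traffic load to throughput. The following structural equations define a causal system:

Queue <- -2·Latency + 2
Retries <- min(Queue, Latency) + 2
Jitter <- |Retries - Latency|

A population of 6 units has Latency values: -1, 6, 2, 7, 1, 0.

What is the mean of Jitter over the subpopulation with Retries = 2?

Observing Retries=2 restricts to units where Retries's equation naturally yields 2: Latency ∈ {1, 0}. In that subpopulation Jitter = 1, 2, mean 1.5.

1.5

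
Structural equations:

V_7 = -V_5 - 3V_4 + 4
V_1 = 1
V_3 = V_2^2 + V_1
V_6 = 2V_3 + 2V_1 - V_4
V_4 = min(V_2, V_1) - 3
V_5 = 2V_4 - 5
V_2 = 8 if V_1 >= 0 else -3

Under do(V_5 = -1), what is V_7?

Under do(V_5=-1), the mechanism V_5 = 2V_4 - 5 is discarded; V_5 is fixed at -1.
V_2 = 8 if V_1 >= 0 else -3  [with V_1=1]  = 8
V_4 = min(V_2, V_1) - 3  [with V_2=8, V_1=1]  = -2
V_7 = -V_5 - 3V_4 + 4  [with V_5=-1, V_4=-2]  = 11

11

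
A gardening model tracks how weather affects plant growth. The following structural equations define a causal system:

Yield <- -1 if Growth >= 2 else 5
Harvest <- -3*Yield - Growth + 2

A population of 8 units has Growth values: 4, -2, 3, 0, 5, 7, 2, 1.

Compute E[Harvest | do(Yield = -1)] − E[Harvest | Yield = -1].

1.7

Every unit gets Yield=-1 under the intervention. Harvest values become 1, 7, 2, 5, 0, -2, 3, 4; E[Harvest|do(Yield=-1)] = 2.5.
Conditioning on Yield=-1 selects the 5 unit(s) with Growth ∈ {4, 3, 5, 7, 2}. Their Harvest values: 1, 2, 0, -2, 3. Mean = 0.8.
Difference = 2.5 − 0.8 = 1.7.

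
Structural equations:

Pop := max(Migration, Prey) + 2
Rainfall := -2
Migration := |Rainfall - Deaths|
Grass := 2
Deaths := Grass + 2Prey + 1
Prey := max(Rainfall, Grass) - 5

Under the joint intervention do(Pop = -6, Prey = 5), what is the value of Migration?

Under do(Pop = -6, Prey = 5), each intervened variable's structural equation is replaced by its fixed value.
Deaths = Grass + 2Prey + 1  [with Grass=2, Prey=5]  = 13
Migration = |Rainfall - Deaths|  [with Rainfall=-2, Deaths=13]  = 15

15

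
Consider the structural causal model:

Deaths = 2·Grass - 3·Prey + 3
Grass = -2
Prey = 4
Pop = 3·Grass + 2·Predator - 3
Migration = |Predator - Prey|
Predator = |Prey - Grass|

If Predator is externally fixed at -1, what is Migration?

5

do(Predator=-1) replaces the equation Predator = |Prey - Grass| with the constant Predator = -1.
Migration = |Predator - Prey|  [with Predator=-1, Prey=4]  = 5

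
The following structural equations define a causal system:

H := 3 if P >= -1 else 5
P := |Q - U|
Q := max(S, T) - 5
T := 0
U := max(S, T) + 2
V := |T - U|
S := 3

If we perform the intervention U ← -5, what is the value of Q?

-2

Under do(U=-5), the mechanism U := max(S, T) + 2 is discarded; U is fixed at -5.
Since Q is not a descendant of the intervened variable, it is unaffected.
Q = max(S, T) - 5  [with S=3, T=0]  = -2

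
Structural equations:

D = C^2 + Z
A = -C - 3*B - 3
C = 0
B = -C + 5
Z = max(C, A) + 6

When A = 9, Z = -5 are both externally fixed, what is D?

Setting A = 9, Z = -5 by intervention discards those variables' equations.
D = C^2 + Z  [with C=0, Z=-5]  = -5

-5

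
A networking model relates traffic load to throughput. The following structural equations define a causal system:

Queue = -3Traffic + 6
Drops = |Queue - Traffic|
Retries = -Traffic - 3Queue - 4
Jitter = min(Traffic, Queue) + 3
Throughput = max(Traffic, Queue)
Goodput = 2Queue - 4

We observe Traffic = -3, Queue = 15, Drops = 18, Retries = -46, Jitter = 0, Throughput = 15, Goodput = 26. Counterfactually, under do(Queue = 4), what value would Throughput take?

4

Under do(Queue=4), the mechanism Queue = -3Traffic + 6 is discarded; Queue is fixed at 4.
Throughput = max(Traffic, Queue)  [with Traffic=-3, Queue=4]  = 4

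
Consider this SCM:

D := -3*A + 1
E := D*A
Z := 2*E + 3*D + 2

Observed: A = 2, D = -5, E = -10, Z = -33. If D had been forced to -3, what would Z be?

Under do(D=-3), the mechanism D := -3*A + 1 is discarded; D is fixed at -3.
E = D*A  [with D=-3, A=2]  = -6
Z = 2*E + 3*D + 2  [with E=-6, D=-3]  = -19

-19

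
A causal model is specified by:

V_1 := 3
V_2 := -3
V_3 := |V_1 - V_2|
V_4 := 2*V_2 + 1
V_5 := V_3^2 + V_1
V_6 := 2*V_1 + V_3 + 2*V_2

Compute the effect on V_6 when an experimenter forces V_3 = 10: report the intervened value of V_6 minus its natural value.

4

The intervention breaks the incoming arrows to V_3: V_3 := |V_1 - V_2| no longer applies, and V_3 = 10.
V_6 = 2*V_1 + V_3 + 2*V_2  [with V_1=3, V_3=10, V_2=-3]  = 10
Without intervention: V_3 = |V_1 - V_2|  [with V_1=3, V_2=-3]  = 6; V_6 = 2*V_1 + V_3 + 2*V_2  [with V_1=3, V_3=6, V_2=-3]  = 6.
Change = 10 − 6 = 4.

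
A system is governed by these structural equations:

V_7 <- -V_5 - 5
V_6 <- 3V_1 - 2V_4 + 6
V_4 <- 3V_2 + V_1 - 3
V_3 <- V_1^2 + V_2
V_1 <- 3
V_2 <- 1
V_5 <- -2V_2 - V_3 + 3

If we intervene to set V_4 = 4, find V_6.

Under do(V_4=4), the mechanism V_4 <- 3V_2 + V_1 - 3 is discarded; V_4 is fixed at 4.
V_6 = 3V_1 - 2V_4 + 6  [with V_1=3, V_4=4]  = 7

7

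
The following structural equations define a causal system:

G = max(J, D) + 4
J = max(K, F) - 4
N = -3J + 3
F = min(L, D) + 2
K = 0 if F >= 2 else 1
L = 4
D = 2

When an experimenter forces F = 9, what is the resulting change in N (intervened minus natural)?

The intervention breaks the incoming arrows to F: F = min(L, D) + 2 no longer applies, and F = 9.
K = 0 if F >= 2 else 1  [with F=9]  = 0
J = max(K, F) - 4  [with K=0, F=9]  = 5
N = -3J + 3  [with J=5]  = -12
Without intervention: F = min(L, D) + 2  [with L=4, D=2]  = 4; K = 0 if F >= 2 else 1  [with F=4]  = 0; J = max(K, F) - 4  [with K=0, F=4]  = 0; N = -3J + 3  [with J=0]  = 3.
Change = -12 − 3 = -15.

-15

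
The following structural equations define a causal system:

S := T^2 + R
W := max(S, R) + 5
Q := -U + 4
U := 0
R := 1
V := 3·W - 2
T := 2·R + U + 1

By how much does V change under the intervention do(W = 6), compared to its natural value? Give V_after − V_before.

-27

The intervention breaks the incoming arrows to W: W := max(S, R) + 5 no longer applies, and W = 6.
V = 3·W - 2  [with W=6]  = 16
Without intervention: T = 2·R + U + 1  [with R=1, U=0]  = 3; S = T^2 + R  [with T=3, R=1]  = 10; W = max(S, R) + 5  [with S=10, R=1]  = 15; V = 3·W - 2  [with W=15]  = 43.
Change = 16 − 43 = -27.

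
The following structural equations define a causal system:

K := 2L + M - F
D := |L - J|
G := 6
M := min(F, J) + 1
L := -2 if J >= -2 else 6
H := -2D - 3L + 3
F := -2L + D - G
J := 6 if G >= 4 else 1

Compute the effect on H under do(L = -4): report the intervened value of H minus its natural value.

The intervention breaks the incoming arrows to L: L := -2 if J >= -2 else 6 no longer applies, and L = -4.
J = 6 if G >= 4 else 1  [with G=6]  = 6
D = |L - J|  [with L=-4, J=6]  = 10
H = -2D - 3L + 3  [with D=10, L=-4]  = -5
Without intervention: J = 6 if G >= 4 else 1  [with G=6]  = 6; L = -2 if J >= -2 else 6  [with J=6]  = -2; D = |L - J|  [with L=-2, J=6]  = 8; H = -2D - 3L + 3  [with D=8, L=-2]  = -7.
Change = -5 − (-7) = 2.

2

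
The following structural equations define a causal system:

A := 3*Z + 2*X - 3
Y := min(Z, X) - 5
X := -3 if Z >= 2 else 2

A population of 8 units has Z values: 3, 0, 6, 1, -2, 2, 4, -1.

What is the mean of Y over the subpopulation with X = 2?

-5.5

Conditioning on X=2 selects the 4 unit(s) with Z ∈ {0, 1, -2, -1}. Their Y values: -5, -4, -7, -6. Mean = -5.5.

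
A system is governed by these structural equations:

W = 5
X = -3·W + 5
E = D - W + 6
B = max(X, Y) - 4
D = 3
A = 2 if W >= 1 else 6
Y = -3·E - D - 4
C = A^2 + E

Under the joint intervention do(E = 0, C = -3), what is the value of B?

-11

Under do(E = 0, C = -3), each intervened variable's structural equation is replaced by its fixed value.
Y = -3·E - D - 4  [with E=0, D=3]  = -7
X = -3·W + 5  [with W=5]  = -10
B = max(X, Y) - 4  [with X=-10, Y=-7]  = -11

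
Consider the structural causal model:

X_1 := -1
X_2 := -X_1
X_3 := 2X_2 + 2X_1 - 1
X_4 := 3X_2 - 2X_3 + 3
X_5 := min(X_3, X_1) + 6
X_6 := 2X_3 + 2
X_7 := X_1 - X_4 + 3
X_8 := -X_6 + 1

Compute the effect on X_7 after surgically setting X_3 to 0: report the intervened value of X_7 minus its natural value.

The intervention breaks the incoming arrows to X_3: X_3 := 2X_2 + 2X_1 - 1 no longer applies, and X_3 = 0.
X_2 = -X_1  [with X_1=-1]  = 1
X_4 = 3X_2 - 2X_3 + 3  [with X_2=1, X_3=0]  = 6
X_7 = X_1 - X_4 + 3  [with X_1=-1, X_4=6]  = -4
Without intervention: X_2 = -X_1  [with X_1=-1]  = 1; X_3 = 2X_2 + 2X_1 - 1  [with X_2=1, X_1=-1]  = -1; X_4 = 3X_2 - 2X_3 + 3  [with X_2=1, X_3=-1]  = 8; X_7 = X_1 - X_4 + 3  [with X_1=-1, X_4=8]  = -6.
Change = -4 − (-6) = 2.

2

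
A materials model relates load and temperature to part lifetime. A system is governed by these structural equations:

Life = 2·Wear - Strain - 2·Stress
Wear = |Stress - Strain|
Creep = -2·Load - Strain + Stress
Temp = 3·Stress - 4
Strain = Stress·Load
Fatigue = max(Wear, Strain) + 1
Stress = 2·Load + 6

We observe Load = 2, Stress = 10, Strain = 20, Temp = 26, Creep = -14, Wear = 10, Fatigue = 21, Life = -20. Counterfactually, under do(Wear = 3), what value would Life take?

-34

Intervening sets Wear = 3 and removes its equation (Wear = |Stress - Strain|).
Stress = 2·Load + 6  [with Load=2]  = 10
Strain = Stress·Load  [with Stress=10, Load=2]  = 20
Life = 2·Wear - Strain - 2·Stress  [with Wear=3, Strain=20, Stress=10]  = -34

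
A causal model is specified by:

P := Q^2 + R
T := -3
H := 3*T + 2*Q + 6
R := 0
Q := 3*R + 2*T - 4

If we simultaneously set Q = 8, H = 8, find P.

64

The joint intervention fixes Q = 8, H = 8, removing each variable's own equation.
P = Q^2 + R  [with Q=8, R=0]  = 64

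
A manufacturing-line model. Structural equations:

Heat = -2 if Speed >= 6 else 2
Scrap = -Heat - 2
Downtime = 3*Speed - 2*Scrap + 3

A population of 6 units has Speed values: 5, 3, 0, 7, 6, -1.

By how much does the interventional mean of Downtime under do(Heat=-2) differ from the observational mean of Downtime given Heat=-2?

do(Heat=-2) breaks Heat's dependence on Speed. With Heat=-2 fixed, Downtime across the units is 18, 12, 3, 24, 21, 0, mean 13.
E[Downtime|Heat=-2] averages over only the 2 units with Heat=-2 (Speed = 7, 6): Downtime = 24, 21, mean 22.5.
Difference = 13 − 22.5 = -9.5.

-9.5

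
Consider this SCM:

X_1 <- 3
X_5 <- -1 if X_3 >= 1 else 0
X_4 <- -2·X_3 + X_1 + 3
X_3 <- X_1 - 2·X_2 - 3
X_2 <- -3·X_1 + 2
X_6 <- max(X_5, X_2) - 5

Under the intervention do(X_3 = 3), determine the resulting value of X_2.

-7

Under do(X_3=3), the mechanism X_3 <- X_1 - 2·X_2 - 3 is discarded; X_3 is fixed at 3.
Since X_2 is not a descendant of the intervened variable, it is unaffected.
X_2 = -3·X_1 + 2  [with X_1=3]  = -7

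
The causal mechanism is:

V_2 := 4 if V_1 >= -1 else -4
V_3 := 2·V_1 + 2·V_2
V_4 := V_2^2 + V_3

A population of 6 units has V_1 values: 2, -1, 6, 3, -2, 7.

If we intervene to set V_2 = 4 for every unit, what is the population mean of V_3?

do(V_2=4) breaks V_2's dependence on V_1. With V_2=4 fixed, V_3 across the units is 12, 6, 20, 14, 4, 22, mean 13.

13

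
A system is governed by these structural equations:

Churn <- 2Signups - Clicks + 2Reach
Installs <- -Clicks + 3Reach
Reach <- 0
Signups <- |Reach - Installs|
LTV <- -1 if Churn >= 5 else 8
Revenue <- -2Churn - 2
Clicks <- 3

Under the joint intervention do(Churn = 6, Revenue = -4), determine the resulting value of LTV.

-1

Under do(Churn = 6, Revenue = -4), each intervened variable's structural equation is replaced by its fixed value.
LTV = -1 if Churn >= 5 else 8  [with Churn=6]  = -1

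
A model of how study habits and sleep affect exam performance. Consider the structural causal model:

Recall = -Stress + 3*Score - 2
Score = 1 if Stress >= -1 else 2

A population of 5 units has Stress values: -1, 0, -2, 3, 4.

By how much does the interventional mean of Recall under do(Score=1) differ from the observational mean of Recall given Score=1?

0.7

The intervention sets Score=1 in all 5 units regardless of Stress. Recomputing Recall per unit gives 2, 1, 3, -2, -3; average 0.2.
E[Recall|Score=1] averages over only the 4 units with Score=1 (Stress = -1, 0, 3, 4): Recall = 2, 1, -2, -3, mean -0.5.
Difference = 0.2 − (-0.5) = 0.7.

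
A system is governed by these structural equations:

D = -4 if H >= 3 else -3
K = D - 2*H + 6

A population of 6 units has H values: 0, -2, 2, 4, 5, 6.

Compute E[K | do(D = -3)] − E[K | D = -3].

-5

Every unit gets D=-3 under the intervention. K values become 3, 7, -1, -5, -7, -9; E[K|do(D=-3)] = -2.
E[K|D=-3] averages over only the 3 units with D=-3 (H = 0, -2, 2): K = 3, 7, -1, mean 3.
Difference = -2 − 3 = -5.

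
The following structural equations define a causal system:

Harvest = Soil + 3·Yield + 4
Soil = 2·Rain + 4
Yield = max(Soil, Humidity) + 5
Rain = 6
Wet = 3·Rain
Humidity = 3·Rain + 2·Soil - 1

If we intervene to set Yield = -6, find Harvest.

The intervention breaks the incoming arrows to Yield: Yield = max(Soil, Humidity) + 5 no longer applies, and Yield = -6.
Soil = 2·Rain + 4  [with Rain=6]  = 16
Harvest = Soil + 3·Yield + 4  [with Soil=16, Yield=-6]  = 2

2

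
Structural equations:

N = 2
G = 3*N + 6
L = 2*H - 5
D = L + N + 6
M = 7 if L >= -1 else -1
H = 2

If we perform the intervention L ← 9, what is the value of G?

The intervention breaks the incoming arrows to L: L = 2*H - 5 no longer applies, and L = 9.
G is not downstream of the intervention, so its value is determined by the original equations.
G = 3*N + 6  [with N=2]  = 12

12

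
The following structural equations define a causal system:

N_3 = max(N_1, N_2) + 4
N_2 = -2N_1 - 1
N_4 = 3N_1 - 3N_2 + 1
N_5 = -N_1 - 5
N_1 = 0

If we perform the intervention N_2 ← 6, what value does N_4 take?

-17

Under do(N_2=6), the mechanism N_2 = -2N_1 - 1 is discarded; N_2 is fixed at 6.
N_4 = 3N_1 - 3N_2 + 1  [with N_1=0, N_2=6]  = -17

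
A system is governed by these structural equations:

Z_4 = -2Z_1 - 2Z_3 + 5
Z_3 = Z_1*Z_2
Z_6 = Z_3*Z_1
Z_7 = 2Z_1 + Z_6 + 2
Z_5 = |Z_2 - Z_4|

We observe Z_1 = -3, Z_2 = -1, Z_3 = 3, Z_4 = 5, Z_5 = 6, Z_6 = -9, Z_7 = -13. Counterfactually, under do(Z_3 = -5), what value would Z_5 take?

22

do(Z_3=-5) replaces the equation Z_3 = Z_1*Z_2 with the constant Z_3 = -5.
Z_4 = -2Z_1 - 2Z_3 + 5  [with Z_1=-3, Z_3=-5]  = 21
Z_5 = |Z_2 - Z_4|  [with Z_2=-1, Z_4=21]  = 22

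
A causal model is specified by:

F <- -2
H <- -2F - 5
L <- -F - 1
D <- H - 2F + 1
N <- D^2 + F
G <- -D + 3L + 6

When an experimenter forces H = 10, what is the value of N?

223

do(H=10) replaces the equation H <- -2F - 5 with the constant H = 10.
D = H - 2F + 1  [with H=10, F=-2]  = 15
N = D^2 + F  [with D=15, F=-2]  = 223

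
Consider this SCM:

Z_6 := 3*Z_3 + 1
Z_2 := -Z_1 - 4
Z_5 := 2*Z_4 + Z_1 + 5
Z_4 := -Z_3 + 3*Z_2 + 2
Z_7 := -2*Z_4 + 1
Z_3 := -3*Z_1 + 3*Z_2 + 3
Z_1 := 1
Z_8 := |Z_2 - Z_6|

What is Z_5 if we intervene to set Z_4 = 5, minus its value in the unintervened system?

Intervening sets Z_4 = 5 and removes its equation (Z_4 := -Z_3 + 3*Z_2 + 2).
Z_5 = 2*Z_4 + Z_1 + 5  [with Z_4=5, Z_1=1]  = 16
Without intervention: Z_2 = -Z_1 - 4  [with Z_1=1]  = -5; Z_3 = -3*Z_1 + 3*Z_2 + 3  [with Z_1=1, Z_2=-5]  = -15; Z_4 = -Z_3 + 3*Z_2 + 2  [with Z_3=-15, Z_2=-5]  = 2; Z_5 = 2*Z_4 + Z_1 + 5  [with Z_4=2, Z_1=1]  = 10.
Change = 16 − 10 = 6.

6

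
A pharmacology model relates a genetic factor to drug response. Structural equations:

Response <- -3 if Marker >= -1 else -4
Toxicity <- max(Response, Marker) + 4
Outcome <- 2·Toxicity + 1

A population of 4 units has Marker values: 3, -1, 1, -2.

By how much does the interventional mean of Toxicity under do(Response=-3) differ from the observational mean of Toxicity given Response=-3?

The intervention sets Response=-3 in all 4 units regardless of Marker. Recomputing Toxicity per unit gives 7, 3, 5, 2; average 4.25.
E[Toxicity|Response=-3] averages over only the 3 units with Response=-3 (Marker = 3, -1, 1): Toxicity = 7, 3, 5, mean 5.
Difference = 4.25 − 5 = -0.75.

-0.75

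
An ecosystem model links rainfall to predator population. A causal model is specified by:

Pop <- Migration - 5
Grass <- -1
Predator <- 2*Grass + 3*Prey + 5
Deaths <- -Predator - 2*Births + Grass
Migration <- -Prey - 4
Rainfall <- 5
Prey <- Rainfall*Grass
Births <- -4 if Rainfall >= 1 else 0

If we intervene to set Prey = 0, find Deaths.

The intervention breaks the incoming arrows to Prey: Prey <- Rainfall*Grass no longer applies, and Prey = 0.
Predator = 2*Grass + 3*Prey + 5  [with Grass=-1, Prey=0]  = 3
Births = -4 if Rainfall >= 1 else 0  [with Rainfall=5]  = -4
Deaths = -Predator - 2*Births + Grass  [with Predator=3, Births=-4, Grass=-1]  = 4

4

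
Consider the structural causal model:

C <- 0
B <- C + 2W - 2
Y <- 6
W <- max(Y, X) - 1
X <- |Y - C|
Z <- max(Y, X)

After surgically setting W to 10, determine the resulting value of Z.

The intervention breaks the incoming arrows to W: W <- max(Y, X) - 1 no longer applies, and W = 10.
Since Z is not a descendant of the intervened variable, it is unaffected.
X = |Y - C|  [with Y=6, C=0]  = 6
Z = max(Y, X)  [with Y=6, X=6]  = 6

6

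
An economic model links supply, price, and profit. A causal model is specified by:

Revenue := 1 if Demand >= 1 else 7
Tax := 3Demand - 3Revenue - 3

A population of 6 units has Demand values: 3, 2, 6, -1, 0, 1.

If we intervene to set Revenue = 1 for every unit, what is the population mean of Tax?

-0.5

do(Revenue=1) breaks Revenue's dependence on Demand. With Revenue=1 fixed, Tax across the units is 3, 0, 12, -9, -6, -3, mean -0.5.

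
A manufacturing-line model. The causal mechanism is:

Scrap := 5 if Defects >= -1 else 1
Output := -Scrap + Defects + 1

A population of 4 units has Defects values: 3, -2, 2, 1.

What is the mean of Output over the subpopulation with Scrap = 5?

E[Output|Scrap=5] averages over only the 3 units with Scrap=5 (Defects = 3, 2, 1): Output = -1, -2, -3, mean -2.

-2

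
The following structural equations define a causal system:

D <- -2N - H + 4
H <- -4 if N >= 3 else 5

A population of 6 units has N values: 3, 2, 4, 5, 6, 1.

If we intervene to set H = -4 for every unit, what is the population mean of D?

1

Under do(H=-4), H's equation is replaced by H=-4 for every unit. Per-unit D: 2, 4, 0, -2, -4, 6. Mean = 1.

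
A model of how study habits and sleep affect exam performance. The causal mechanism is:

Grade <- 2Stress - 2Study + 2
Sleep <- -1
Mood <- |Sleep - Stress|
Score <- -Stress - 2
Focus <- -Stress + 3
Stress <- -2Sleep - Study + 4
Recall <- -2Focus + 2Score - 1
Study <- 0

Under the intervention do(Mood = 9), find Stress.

do(Mood=9) replaces the equation Mood <- |Sleep - Stress| with the constant Mood = 9.
Stress is not downstream of the intervention, so its value is determined by the original equations.
Stress = -2Sleep - Study + 4  [with Sleep=-1, Study=0]  = 6

6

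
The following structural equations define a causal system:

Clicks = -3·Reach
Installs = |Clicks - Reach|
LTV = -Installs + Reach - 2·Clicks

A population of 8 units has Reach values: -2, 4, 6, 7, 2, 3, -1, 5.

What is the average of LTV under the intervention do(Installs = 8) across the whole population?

13

do(Installs=8) breaks Installs's dependence on Reach. With Installs=8 fixed, LTV across the units is -22, 20, 34, 41, 6, 13, -15, 27, mean 13.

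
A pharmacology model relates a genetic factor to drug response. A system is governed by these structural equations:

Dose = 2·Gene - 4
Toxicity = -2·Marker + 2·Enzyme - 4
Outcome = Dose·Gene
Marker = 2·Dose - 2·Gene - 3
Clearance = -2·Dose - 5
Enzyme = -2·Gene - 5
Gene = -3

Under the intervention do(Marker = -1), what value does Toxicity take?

0

Intervening sets Marker = -1 and removes its equation (Marker = 2·Dose - 2·Gene - 3).
Enzyme = -2·Gene - 5  [with Gene=-3]  = 1
Toxicity = -2·Marker + 2·Enzyme - 4  [with Marker=-1, Enzyme=1]  = 0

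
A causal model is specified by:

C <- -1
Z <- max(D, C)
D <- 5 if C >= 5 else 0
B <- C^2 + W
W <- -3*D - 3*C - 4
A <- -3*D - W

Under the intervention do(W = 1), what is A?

do(W=1) replaces the equation W <- -3*D - 3*C - 4 with the constant W = 1.
D = 5 if C >= 5 else 0  [with C=-1]  = 0
A = -3*D - W  [with D=0, W=1]  = -1

-1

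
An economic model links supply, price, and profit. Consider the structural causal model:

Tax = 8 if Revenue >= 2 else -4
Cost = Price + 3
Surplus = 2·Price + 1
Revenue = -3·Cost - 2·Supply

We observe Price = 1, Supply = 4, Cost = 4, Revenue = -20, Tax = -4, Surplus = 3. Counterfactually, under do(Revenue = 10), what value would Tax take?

8

Intervening sets Revenue = 10 and removes its equation (Revenue = -3·Cost - 2·Supply).
Tax = 8 if Revenue >= 2 else -4  [with Revenue=10]  = 8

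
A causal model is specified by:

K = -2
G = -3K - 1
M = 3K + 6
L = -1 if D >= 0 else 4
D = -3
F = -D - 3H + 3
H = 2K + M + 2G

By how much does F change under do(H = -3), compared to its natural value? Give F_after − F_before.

27

The intervention breaks the incoming arrows to H: H = 2K + M + 2G no longer applies, and H = -3.
F = -D - 3H + 3  [with D=-3, H=-3]  = 15
Without intervention: G = -3K - 1  [with K=-2]  = 5; M = 3K + 6  [with K=-2]  = 0; H = 2K + M + 2G  [with K=-2, M=0, G=5]  = 6; F = -D - 3H + 3  [with D=-3, H=6]  = -12.
Change = 15 − (-12) = 27.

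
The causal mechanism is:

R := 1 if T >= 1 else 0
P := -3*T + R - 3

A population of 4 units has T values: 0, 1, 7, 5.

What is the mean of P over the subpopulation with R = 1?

Conditioning on R=1 selects the 3 unit(s) with T ∈ {1, 7, 5}. Their P values: -5, -23, -17. Mean = -15.

-15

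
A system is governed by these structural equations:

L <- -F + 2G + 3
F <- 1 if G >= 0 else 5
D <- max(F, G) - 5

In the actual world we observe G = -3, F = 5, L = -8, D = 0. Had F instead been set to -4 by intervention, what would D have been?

-8

Under do(F=-4), the mechanism F <- 1 if G >= 0 else 5 is discarded; F is fixed at -4.
D = max(F, G) - 5  [with F=-4, G=-3]  = -8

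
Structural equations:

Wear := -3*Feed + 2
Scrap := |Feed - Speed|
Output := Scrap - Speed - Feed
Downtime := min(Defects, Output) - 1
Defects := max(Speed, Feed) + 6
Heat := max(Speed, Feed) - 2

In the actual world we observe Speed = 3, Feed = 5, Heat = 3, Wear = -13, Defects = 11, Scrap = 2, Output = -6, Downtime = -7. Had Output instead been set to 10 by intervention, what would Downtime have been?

do(Output=10) replaces the equation Output := Scrap - Speed - Feed with the constant Output = 10.
Defects = max(Speed, Feed) + 6  [with Speed=3, Feed=5]  = 11
Downtime = min(Defects, Output) - 1  [with Defects=11, Output=10]  = 9

9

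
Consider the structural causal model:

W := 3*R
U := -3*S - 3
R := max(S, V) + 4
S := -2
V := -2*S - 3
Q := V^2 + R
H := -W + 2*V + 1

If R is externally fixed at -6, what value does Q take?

The intervention breaks the incoming arrows to R: R := max(S, V) + 4 no longer applies, and R = -6.
V = -2*S - 3  [with S=-2]  = 1
Q = V^2 + R  [with V=1, R=-6]  = -5

-5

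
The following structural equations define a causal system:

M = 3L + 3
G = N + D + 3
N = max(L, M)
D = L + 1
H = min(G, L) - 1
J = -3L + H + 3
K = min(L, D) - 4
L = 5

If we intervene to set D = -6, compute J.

-8

Under do(D=-6), the mechanism D = L + 1 is discarded; D is fixed at -6.
M = 3L + 3  [with L=5]  = 18
N = max(L, M)  [with L=5, M=18]  = 18
G = N + D + 3  [with N=18, D=-6]  = 15
H = min(G, L) - 1  [with G=15, L=5]  = 4
J = -3L + H + 3  [with L=5, H=4]  = -8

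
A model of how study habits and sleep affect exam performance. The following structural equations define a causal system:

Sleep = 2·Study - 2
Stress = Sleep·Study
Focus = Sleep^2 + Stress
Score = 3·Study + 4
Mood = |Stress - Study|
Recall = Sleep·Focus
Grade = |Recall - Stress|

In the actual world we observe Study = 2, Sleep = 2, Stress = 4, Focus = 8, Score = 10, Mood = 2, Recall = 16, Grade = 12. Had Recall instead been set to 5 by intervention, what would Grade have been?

do(Recall=5) replaces the equation Recall = Sleep·Focus with the constant Recall = 5.
Sleep = 2·Study - 2  [with Study=2]  = 2
Stress = Sleep·Study  [with Sleep=2, Study=2]  = 4
Grade = |Recall - Stress|  [with Recall=5, Stress=4]  = 1

1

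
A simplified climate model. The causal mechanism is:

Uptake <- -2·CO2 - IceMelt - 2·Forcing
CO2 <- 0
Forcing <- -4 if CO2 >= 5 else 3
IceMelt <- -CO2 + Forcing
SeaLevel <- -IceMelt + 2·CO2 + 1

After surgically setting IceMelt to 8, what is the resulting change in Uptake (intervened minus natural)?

-5

do(IceMelt=8) replaces the equation IceMelt <- -CO2 + Forcing with the constant IceMelt = 8.
Forcing = -4 if CO2 >= 5 else 3  [with CO2=0]  = 3
Uptake = -2·CO2 - IceMelt - 2·Forcing  [with CO2=0, IceMelt=8, Forcing=3]  = -14
Without intervention: Forcing = -4 if CO2 >= 5 else 3  [with CO2=0]  = 3; IceMelt = -CO2 + Forcing  [with CO2=0, Forcing=3]  = 3; Uptake = -2·CO2 - IceMelt - 2·Forcing  [with CO2=0, IceMelt=3, Forcing=3]  = -9.
Change = -14 − (-9) = -5.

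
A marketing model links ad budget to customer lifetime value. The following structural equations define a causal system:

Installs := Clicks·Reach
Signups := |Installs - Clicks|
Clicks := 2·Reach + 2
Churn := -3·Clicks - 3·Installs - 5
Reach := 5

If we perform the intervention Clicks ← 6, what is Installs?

30

The intervention breaks the incoming arrows to Clicks: Clicks := 2·Reach + 2 no longer applies, and Clicks = 6.
Installs = Clicks·Reach  [with Clicks=6, Reach=5]  = 30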